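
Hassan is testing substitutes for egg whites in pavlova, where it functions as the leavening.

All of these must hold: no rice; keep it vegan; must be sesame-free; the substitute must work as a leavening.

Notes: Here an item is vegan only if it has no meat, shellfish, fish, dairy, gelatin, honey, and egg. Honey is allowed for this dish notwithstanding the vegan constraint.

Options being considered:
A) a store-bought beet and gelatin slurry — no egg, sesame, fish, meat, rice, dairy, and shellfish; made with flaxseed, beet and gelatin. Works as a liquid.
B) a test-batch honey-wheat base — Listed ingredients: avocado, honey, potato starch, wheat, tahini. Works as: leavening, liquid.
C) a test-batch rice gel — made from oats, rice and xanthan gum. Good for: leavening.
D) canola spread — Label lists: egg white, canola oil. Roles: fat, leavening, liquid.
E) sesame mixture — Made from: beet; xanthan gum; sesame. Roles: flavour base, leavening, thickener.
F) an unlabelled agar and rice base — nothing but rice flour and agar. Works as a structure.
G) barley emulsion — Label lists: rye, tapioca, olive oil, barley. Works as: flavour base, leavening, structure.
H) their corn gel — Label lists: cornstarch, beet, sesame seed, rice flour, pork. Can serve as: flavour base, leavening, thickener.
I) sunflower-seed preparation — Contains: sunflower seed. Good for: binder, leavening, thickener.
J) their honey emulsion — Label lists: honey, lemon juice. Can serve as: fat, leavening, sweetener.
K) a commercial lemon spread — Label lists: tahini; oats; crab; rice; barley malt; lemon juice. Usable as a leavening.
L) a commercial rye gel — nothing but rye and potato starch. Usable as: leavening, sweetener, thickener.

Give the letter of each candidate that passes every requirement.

A: not usable as a leavening; has gelatin, so not vegan — out
B: has tahini, so not sesame-free — out
C: has rice, so not rice-free — out
D: has egg white, so not vegan — out
E: has sesame, so not sesame-free — out
F: not usable as a leavening; has rice flour, so not rice-free — no
G: all constraints satisfied — OK
H: has pork, so not vegan; has sesame seed, so not sesame-free (and 1 more) — no
I: only sunflower seed; none excluded — valid
J: honey is permitted under the vegan carve-out; nothing else excluded — OK
K: has crab, so not vegan; has tahini, so not sesame-free (and 1 more) — reject
L: nothing on the exclusion list — OK

G, I, J, L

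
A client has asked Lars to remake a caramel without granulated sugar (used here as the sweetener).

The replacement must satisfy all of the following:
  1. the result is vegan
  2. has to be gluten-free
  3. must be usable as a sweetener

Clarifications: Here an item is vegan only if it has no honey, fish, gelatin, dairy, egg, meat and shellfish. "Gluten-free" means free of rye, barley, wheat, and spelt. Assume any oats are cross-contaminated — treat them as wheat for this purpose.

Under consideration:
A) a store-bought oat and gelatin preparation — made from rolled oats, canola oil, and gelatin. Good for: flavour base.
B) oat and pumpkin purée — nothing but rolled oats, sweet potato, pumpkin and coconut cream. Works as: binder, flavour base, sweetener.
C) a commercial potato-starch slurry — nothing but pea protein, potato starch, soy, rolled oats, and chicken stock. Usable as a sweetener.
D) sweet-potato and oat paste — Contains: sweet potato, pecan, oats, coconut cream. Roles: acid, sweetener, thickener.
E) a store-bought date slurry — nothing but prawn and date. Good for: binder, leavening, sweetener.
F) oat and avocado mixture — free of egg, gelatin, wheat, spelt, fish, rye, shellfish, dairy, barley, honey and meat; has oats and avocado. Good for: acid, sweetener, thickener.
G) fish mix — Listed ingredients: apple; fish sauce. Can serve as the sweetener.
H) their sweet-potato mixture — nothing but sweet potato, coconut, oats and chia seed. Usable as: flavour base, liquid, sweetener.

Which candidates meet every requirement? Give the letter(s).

A: not usable as a sweetener; has gelatin, so not vegan (and 1 more) — out
B: has rolled oats, so not gluten-free — out
C: has chicken stock, so not vegan; has rolled oats, so not gluten-free — reject
D: has oats, so not gluten-free — no
E: has prawn, so not vegan — reject
F: has oats, so not gluten-free — out
G: has fish sauce, so not vegan — reject
H: has oats, so not gluten-free — out

none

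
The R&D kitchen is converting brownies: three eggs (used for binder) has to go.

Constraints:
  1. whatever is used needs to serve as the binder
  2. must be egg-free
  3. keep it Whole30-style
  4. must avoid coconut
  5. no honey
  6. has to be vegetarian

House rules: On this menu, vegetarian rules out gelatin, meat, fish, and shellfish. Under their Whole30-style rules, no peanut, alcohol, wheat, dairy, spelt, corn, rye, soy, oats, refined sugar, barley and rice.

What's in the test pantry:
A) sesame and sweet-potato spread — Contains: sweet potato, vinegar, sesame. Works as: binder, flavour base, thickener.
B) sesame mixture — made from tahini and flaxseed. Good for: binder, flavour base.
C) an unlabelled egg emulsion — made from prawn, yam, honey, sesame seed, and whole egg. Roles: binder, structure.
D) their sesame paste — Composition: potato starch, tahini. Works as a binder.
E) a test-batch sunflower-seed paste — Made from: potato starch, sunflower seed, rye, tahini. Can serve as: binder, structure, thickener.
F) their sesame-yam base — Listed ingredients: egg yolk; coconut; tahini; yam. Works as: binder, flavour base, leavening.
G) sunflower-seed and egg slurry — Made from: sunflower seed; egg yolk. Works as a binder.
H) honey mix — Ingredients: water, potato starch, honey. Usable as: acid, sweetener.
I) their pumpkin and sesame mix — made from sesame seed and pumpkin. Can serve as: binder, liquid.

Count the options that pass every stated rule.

A: works as a binder, no honey, no egg — keep
B: no egg, no coconut — OK
C: has prawn, so not vegetarian; has whole egg, so not egg-free (and 1 more) — no
D: no honey, no coconut — OK
E: has rye, so not Whole30-style — out
F: has coconut, so not coconut-free; has egg yolk, so not egg-free — out
G: has egg yolk, so not egg-free — reject
H: not usable as a binder; has honey, so not honey-free — no
I: only sesame seed and pumpkin; none excluded — OK

4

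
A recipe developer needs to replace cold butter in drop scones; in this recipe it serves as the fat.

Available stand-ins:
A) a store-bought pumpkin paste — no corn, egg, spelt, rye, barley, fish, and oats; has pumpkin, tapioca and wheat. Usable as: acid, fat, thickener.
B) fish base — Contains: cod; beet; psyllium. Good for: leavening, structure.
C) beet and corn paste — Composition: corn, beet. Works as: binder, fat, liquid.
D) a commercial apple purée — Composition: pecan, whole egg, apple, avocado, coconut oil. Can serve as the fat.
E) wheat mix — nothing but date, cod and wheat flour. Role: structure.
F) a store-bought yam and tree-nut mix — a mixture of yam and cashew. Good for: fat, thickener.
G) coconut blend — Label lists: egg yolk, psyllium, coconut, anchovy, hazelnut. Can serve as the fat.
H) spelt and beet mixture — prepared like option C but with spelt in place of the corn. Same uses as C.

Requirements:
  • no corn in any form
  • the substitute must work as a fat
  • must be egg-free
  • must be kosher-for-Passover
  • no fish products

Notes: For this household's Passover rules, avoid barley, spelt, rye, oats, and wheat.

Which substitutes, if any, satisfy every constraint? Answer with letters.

F

A: has wheat, so not kosher-for-Passover — out
B: not usable as a fat; has cod, so not fish-free — reject
C: has corn, so not corn-free — no
D: has whole egg, so not egg-free — reject
E: not usable as a fat; has wheat flour, so not kosher-for-Passover (and 1 more) — no
F: only cashew and yam; none excluded — valid
G: has anchovy, so not fish-free; has egg yolk, so not egg-free — reject
H: has spelt, so not kosher-for-Passover — reject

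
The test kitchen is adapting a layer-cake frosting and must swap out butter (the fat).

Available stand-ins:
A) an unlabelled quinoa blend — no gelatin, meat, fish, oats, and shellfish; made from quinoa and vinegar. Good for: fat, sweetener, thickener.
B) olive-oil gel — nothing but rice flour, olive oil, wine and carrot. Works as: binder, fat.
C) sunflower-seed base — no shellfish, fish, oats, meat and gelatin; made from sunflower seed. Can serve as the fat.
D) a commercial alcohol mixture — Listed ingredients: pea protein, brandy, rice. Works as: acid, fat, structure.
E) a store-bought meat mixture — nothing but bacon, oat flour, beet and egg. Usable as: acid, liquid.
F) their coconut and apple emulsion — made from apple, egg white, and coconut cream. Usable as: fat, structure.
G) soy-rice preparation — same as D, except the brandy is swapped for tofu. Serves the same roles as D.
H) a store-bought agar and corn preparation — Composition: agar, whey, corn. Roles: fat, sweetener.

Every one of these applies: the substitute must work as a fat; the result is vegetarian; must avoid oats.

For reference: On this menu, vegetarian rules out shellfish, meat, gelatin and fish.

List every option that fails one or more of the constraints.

E

A: no oats, vegetarian — keep
B: wine and rice flour etc. — none of it excluded — keep
C: works as a fat, no oats, vegetarian — OK
D: every rule checks out — valid
E: not usable as a fat; has bacon, so not vegetarian (and 1 more) — out
F: only coconut cream, egg white, and apple; none excluded — OK
G: vegetarian, no oats — keep
H: only corn, whey, and agar; none excluded — valid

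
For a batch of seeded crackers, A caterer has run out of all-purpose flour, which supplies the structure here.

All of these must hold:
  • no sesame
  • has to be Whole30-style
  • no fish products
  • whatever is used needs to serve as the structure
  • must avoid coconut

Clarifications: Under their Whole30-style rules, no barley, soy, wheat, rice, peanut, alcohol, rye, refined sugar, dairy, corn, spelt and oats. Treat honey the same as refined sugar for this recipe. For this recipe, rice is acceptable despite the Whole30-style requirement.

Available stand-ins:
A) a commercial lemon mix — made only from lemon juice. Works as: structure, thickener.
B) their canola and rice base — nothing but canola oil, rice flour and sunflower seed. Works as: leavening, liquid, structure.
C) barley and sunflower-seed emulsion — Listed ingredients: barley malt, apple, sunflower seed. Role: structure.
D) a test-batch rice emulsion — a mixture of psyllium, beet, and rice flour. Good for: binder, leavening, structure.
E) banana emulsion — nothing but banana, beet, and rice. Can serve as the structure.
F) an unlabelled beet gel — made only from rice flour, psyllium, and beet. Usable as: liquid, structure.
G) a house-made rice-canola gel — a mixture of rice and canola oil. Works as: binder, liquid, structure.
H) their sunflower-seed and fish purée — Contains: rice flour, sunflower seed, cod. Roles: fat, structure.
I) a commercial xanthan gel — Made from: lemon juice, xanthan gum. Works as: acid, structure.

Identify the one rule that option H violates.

fish-free

usable as a structure: satisfied
Whole30-style: satisfied
fish-free: has cod — fails
coconut-free: satisfied
sesame-free: satisfied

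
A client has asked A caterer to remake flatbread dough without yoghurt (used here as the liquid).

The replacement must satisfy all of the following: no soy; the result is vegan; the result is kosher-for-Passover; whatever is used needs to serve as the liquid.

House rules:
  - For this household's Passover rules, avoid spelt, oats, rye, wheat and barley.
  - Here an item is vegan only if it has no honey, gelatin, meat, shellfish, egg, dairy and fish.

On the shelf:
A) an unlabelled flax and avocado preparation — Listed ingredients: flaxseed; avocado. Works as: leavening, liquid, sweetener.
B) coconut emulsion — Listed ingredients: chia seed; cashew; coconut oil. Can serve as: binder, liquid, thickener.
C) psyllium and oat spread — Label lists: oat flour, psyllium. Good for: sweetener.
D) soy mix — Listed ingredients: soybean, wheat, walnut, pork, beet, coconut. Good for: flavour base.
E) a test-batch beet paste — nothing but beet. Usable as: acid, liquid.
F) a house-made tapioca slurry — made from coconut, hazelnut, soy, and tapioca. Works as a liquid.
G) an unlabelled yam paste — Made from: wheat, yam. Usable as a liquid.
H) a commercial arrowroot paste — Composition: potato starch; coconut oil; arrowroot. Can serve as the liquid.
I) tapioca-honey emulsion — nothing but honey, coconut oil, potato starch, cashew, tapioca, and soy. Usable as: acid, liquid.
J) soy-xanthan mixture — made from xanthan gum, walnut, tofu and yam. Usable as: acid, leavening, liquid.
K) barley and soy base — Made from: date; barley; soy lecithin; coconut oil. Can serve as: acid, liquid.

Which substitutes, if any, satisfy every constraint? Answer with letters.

A: works as a liquid, no soy, vegan — valid
B: kosher-for-Passover, no soy — valid
C: not usable as a liquid; has oat flour, so not kosher-for-Passover — no
D: not usable as a liquid; has wheat, so not kosher-for-Passover (and 2 more) — out
E: only beet; none excluded — OK
F: has soy, so not soy-free — no
G: has wheat, so not kosher-for-Passover — reject
H: all constraints satisfied — keep
I: has honey, so not vegan; has soy, so not soy-free — out
J: has tofu, so not soy-free — out
K: has barley, so not kosher-for-Passover; has soy lecithin, so not soy-free — reject

A, B, E, H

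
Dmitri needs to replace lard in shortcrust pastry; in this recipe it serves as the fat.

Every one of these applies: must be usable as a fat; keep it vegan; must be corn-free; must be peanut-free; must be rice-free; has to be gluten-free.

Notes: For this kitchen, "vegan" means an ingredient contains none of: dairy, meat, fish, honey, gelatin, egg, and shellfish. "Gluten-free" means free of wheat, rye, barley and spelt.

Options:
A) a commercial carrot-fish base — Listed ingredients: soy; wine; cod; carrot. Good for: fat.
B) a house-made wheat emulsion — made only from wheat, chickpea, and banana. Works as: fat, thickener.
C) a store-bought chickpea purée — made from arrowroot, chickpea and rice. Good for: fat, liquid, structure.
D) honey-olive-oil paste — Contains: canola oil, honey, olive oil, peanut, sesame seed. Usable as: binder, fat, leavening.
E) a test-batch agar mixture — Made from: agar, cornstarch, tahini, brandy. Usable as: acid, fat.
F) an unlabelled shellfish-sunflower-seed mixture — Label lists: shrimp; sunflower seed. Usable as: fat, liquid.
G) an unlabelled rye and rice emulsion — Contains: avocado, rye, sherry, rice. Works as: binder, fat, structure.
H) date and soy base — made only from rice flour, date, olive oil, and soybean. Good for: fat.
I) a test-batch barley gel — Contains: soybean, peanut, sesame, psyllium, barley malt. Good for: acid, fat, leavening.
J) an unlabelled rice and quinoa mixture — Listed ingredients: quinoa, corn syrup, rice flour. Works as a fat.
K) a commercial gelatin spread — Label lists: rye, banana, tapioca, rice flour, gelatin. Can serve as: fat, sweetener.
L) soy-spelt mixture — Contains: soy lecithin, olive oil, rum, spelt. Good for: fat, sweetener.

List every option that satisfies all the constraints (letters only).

A: has cod, so not vegan — out
B: has wheat, so not gluten-free — no
C: has rice, so not rice-free — reject
D: has honey, so not vegan; has peanut, so not peanut-free — no
E: has cornstarch, so not corn-free — reject
F: has shrimp, so not vegan — reject
G: has rye, so not gluten-free; has rice, so not rice-free — reject
H: has rice flour, so not rice-free — reject
I: has barley malt, so not gluten-free; has peanut, so not peanut-free — reject
J: has rice flour, so not rice-free; has corn syrup, so not corn-free — out
K: has gelatin, so not vegan; has rye, so not gluten-free (and 1 more) — reject
L: has spelt, so not gluten-free — out

none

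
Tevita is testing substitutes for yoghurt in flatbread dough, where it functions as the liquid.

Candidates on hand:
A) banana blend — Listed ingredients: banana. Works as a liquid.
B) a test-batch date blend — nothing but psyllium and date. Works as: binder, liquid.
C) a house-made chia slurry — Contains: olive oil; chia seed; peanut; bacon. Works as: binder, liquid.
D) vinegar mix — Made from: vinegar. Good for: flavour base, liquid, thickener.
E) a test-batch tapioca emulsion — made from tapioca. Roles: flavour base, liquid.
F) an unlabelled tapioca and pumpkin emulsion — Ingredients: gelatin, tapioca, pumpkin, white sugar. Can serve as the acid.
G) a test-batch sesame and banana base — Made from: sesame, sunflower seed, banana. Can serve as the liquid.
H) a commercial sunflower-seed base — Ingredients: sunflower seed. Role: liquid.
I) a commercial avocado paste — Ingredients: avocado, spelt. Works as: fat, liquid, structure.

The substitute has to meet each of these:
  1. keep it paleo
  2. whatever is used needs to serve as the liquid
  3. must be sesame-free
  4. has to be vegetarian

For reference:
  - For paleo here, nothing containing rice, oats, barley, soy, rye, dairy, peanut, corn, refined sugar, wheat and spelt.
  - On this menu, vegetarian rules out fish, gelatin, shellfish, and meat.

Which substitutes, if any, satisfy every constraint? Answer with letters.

A, B, D, E, H

A: all constraints satisfied — OK
B: only date and psyllium; none excluded — OK
C: has peanut, so not paleo; has bacon, so not vegetarian — out
D: every rule checks out — valid
E: nothing on the exclusion list — valid
F: not usable as a liquid; has white sugar, so not paleo (and 1 more) — reject
G: has sesame, so not sesame-free — out
H: every rule checks out — OK
I: has spelt, so not paleo — out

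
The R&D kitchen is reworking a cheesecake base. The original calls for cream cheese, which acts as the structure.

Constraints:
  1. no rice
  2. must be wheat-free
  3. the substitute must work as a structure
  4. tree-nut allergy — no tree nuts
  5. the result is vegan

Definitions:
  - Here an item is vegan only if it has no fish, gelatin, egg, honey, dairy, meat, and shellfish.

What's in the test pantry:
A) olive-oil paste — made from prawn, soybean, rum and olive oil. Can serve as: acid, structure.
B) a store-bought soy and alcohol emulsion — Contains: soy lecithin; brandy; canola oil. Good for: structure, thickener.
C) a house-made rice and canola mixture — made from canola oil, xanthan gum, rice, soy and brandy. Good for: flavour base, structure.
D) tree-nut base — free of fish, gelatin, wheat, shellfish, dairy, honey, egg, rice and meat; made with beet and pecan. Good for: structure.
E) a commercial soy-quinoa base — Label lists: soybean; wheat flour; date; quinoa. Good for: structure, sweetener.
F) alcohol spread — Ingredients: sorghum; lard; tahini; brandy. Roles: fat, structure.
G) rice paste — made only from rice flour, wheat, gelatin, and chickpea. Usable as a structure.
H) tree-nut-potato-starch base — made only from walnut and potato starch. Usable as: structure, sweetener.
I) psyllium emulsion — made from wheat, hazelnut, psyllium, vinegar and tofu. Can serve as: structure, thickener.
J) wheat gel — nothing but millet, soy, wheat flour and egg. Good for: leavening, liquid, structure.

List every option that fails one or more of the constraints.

A: has prawn, so not vegan — reject
B: only brandy, soy lecithin and canola oil; none excluded — valid
C: has rice, so not rice-free — out
D: has pecan, so not tree-nut-free — out
E: has wheat flour, so not wheat-free — out
F: has lard, so not vegan — out
G: has gelatin, so not vegan; has rice flour, so not rice-free (and 1 more) — no
H: has walnut, so not tree-nut-free — out
I: has hazelnut, so not tree-nut-free; has wheat, so not wheat-free — out
J: has egg, so not vegan; has wheat flour, so not wheat-free — out

A, C, D, E, F, G, H, I, J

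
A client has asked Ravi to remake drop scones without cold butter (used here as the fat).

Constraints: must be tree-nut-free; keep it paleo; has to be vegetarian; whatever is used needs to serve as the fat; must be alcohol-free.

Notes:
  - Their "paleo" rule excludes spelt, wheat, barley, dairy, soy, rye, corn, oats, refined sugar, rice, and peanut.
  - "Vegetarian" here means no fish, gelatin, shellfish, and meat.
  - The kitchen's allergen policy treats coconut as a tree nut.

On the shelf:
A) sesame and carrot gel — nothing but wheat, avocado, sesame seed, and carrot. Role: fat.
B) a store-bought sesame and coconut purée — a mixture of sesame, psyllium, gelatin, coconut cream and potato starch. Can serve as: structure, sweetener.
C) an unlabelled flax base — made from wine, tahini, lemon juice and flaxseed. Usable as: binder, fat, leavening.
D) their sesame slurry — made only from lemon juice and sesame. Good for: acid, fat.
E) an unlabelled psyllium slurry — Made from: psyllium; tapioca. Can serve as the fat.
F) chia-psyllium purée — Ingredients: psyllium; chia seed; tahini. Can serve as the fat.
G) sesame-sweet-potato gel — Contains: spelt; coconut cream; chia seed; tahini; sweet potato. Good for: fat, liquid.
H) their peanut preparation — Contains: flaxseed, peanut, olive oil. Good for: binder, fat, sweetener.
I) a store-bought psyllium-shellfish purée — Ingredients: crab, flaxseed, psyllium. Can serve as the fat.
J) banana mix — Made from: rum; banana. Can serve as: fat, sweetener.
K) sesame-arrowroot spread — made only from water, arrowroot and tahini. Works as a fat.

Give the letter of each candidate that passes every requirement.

D, E, F, K

A: has wheat, so not paleo — reject
B: not usable as a fat; has gelatin, so not vegetarian (and 1 more) — out
C: has wine, so not alcohol-free — no
D: only sesame and lemon juice; none excluded — keep
E: only tapioca and psyllium; none excluded — valid
F: every rule checks out — valid
G: has spelt, so not paleo; has coconut cream, so not tree-nut-free — reject
H: has peanut, so not paleo — reject
I: has crab, so not vegetarian — reject
J: has rum, so not alcohol-free — no
K: vegetarian, tree-nut-free — OK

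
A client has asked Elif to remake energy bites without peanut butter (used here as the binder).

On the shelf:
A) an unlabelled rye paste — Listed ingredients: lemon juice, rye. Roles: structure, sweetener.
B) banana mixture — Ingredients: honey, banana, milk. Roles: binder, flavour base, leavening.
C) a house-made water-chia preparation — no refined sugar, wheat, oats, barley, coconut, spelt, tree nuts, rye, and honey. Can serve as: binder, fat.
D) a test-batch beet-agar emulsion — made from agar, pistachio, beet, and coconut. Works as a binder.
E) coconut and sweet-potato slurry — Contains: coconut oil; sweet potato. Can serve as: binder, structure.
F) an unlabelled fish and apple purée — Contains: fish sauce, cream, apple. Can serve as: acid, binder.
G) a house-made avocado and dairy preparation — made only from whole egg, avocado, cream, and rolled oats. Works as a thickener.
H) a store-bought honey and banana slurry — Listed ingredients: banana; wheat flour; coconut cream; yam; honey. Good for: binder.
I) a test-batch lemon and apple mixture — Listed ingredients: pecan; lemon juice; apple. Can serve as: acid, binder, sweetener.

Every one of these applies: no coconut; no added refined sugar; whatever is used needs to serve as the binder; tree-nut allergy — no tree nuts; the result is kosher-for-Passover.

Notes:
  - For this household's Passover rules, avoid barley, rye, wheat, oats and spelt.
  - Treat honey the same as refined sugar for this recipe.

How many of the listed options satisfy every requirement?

A: not usable as a binder; has rye, so not kosher-for-Passover — out
B: has honey, so not no-added-sugar — no
C: every rule checks out — OK
D: has pistachio, so not tree-nut-free; has coconut, so not coconut-free — reject
E: has coconut oil, so not coconut-free — reject
F: all constraints satisfied — valid
G: not usable as a binder; has rolled oats, so not kosher-for-Passover — reject
H: has wheat flour, so not kosher-for-Passover; has honey, so not no-added-sugar (and 1 more) — reject
I: has pecan, so not tree-nut-free — reject

2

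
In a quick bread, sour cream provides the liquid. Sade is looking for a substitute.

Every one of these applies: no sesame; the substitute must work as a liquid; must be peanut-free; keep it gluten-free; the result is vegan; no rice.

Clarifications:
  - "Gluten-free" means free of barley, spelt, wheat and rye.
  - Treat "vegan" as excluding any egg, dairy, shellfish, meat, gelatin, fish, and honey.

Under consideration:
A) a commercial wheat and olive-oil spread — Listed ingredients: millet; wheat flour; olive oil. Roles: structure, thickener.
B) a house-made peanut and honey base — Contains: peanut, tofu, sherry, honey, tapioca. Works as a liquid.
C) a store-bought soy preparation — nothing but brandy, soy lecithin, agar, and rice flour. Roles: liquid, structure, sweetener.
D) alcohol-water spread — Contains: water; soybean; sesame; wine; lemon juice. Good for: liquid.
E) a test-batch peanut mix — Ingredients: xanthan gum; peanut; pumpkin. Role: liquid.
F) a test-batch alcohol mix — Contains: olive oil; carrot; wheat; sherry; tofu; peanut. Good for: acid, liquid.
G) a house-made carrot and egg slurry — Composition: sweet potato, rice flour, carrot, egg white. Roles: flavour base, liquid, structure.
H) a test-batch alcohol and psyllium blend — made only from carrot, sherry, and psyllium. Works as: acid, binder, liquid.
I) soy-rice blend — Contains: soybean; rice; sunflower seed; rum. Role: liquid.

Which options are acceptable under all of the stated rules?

H

A: not usable as a liquid; has wheat flour, so not gluten-free — reject
B: has honey, so not vegan; has peanut, so not peanut-free — out
C: has rice flour, so not rice-free — reject
D: has sesame, so not sesame-free — reject
E: has peanut, so not peanut-free — no
F: has wheat, so not gluten-free; has peanut, so not peanut-free — no
G: has egg white, so not vegan; has rice flour, so not rice-free — no
H: gluten-free, no rice — valid
I: has rice, so not rice-free — no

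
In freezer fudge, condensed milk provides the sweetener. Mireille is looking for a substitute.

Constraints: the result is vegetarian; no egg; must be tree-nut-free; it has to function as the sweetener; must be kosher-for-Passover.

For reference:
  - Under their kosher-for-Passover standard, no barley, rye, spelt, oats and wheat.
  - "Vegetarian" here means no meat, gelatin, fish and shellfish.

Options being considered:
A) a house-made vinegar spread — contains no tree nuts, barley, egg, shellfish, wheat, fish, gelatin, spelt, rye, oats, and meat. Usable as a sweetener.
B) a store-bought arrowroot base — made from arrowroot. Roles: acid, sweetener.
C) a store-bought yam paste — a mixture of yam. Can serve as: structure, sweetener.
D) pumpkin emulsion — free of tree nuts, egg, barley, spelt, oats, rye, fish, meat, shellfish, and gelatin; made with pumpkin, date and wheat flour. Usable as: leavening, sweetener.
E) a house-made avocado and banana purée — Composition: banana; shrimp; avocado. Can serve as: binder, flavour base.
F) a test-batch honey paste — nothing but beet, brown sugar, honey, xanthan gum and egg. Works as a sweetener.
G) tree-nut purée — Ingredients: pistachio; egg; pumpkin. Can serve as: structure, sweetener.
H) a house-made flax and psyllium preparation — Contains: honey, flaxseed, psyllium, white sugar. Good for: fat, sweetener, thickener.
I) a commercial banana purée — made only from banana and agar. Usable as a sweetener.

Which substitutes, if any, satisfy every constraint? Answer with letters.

A: every rule checks out — keep
B: works as a sweetener, kosher-for-Passover, vegetarian — keep
C: works as a sweetener, vegetarian, no egg — OK
D: has wheat flour, so not kosher-for-Passover — out
E: not usable as a sweetener; has shrimp, so not vegetarian — out
F: has egg, so not egg-free — out
G: has egg, so not egg-free; has pistachio, so not tree-nut-free — reject
H: every rule checks out — OK
I: all constraints satisfied — valid

A, B, C, H, I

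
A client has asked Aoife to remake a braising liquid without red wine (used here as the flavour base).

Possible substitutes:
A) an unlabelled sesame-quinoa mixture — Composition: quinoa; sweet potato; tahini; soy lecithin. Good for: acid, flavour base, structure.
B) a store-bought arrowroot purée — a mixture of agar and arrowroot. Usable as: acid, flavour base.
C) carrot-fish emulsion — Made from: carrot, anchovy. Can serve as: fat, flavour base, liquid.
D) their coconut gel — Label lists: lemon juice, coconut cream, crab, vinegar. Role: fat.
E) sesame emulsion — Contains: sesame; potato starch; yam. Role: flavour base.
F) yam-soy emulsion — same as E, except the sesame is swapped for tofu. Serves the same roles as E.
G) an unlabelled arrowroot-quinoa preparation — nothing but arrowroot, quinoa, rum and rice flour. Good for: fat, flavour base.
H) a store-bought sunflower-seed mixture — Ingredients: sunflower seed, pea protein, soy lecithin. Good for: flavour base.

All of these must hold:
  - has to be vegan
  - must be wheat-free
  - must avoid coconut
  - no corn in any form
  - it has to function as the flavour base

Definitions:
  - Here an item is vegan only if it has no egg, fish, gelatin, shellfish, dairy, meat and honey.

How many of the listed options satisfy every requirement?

A: all constraints satisfied — OK
B: works as a flavour base, no coconut, no corn — OK
C: has anchovy, so not vegan — out
D: not usable as a flavour base; has crab, so not vegan (and 1 more) — out
E: no coconut, vegan — OK
F: all constraints satisfied — keep
G: no wheat, no corn — keep
H: works as a flavour base, vegan, no coconut — valid

6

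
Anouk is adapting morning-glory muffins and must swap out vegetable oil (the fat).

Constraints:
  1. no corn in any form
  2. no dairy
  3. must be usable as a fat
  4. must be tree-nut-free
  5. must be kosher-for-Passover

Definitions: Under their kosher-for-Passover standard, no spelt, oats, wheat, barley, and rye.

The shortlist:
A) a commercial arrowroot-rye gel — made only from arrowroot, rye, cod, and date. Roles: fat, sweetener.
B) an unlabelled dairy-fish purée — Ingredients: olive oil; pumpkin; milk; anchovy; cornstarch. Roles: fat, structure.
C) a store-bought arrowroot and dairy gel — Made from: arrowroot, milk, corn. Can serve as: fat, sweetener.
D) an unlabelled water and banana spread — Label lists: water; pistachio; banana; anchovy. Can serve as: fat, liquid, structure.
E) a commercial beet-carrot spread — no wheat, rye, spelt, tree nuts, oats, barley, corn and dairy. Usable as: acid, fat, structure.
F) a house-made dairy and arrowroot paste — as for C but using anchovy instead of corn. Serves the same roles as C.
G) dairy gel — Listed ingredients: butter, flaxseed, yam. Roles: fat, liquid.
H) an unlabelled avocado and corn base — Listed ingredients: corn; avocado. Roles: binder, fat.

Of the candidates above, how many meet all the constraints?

1

A: has rye, so not kosher-for-Passover — out
B: has milk, so not dairy-free; has cornstarch, so not corn-free — out
C: has milk, so not dairy-free; has corn, so not corn-free — no
D: has pistachio, so not tree-nut-free — out
E: works as a fat, kosher-for-Passover, no corn — OK
F: has milk, so not dairy-free — out
G: has butter, so not dairy-free — out
H: has corn, so not corn-free — out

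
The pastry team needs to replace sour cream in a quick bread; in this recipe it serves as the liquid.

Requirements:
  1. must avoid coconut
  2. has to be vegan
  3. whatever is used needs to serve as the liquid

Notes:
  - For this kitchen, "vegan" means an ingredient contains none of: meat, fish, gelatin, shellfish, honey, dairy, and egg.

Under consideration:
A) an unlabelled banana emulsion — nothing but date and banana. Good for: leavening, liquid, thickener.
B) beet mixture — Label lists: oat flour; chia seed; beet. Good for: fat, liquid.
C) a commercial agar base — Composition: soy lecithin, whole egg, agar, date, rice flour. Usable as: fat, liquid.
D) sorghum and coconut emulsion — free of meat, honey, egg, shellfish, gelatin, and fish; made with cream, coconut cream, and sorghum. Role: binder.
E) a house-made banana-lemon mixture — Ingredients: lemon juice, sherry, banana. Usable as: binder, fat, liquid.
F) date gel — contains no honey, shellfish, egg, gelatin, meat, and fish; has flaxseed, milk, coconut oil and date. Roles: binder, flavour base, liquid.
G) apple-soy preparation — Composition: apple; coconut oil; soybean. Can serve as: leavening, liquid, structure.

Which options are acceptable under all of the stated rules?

A, B, E

A: nothing on the exclusion list — keep
B: only oat flour, chia seed and beet; none excluded — keep
C: has whole egg, so not vegan — out
D: not usable as a liquid; has cream, so not vegan (and 1 more) — out
E: no coconut, vegan — keep
F: has milk, so not vegan; has coconut oil, so not coconut-free — no
G: has coconut oil, so not coconut-free — no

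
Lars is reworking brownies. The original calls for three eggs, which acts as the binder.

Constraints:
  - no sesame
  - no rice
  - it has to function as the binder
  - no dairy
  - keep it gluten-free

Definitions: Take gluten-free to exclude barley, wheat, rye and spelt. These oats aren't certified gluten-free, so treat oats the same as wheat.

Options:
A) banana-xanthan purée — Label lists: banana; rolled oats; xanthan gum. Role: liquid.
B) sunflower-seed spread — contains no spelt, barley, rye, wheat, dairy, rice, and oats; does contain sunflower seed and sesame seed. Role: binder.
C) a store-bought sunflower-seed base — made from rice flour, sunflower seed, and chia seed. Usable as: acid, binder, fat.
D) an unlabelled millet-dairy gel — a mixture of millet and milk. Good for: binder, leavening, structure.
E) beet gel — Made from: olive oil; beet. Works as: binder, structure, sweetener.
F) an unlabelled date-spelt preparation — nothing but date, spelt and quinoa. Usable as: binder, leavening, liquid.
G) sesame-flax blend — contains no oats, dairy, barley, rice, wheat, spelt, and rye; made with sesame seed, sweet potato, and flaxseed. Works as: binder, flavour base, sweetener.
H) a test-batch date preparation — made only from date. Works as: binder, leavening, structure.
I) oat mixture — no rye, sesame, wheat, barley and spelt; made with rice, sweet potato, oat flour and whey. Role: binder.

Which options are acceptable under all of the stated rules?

E, H

A: not usable as a binder; has rolled oats, so not gluten-free — no
B: has sesame seed, so not sesame-free — no
C: has rice flour, so not rice-free — out
D: has milk, so not dairy-free — reject
E: no rice, no sesame — keep
F: has spelt, so not gluten-free — out
G: has sesame seed, so not sesame-free — out
H: only date; none excluded — valid
I: has oat flour, so not gluten-free; has rice, so not rice-free (and 1 more) — out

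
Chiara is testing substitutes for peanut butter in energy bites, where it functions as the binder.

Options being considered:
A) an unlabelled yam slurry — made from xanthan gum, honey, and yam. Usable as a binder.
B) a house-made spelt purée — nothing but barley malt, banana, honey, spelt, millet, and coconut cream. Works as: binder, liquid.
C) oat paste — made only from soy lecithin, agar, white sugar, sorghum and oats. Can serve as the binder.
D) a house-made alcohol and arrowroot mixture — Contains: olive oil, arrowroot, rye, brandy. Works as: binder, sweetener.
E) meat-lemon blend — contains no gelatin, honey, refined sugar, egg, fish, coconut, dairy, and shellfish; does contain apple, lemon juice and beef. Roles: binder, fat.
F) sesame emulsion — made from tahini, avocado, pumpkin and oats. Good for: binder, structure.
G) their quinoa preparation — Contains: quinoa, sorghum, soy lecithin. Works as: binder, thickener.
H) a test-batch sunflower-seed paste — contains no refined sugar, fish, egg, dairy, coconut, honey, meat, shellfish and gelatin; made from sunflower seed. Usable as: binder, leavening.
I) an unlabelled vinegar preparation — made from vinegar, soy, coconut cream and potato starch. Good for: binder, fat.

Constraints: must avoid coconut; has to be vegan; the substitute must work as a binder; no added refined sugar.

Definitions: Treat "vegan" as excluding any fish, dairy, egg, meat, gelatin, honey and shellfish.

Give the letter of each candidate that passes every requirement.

A: has honey, so not vegan — reject
B: has honey, so not vegan; has coconut cream, so not coconut-free — reject
C: has white sugar, so not no-added-sugar — out
D: brandy and rye etc. — none of it excluded — OK
E: has beef, so not vegan — reject
F: oats and tahini etc. — none of it excluded — keep
G: nothing on the exclusion list — keep
H: vegan, no refined sugar — OK
I: has coconut cream, so not coconut-free — reject

D, F, G, H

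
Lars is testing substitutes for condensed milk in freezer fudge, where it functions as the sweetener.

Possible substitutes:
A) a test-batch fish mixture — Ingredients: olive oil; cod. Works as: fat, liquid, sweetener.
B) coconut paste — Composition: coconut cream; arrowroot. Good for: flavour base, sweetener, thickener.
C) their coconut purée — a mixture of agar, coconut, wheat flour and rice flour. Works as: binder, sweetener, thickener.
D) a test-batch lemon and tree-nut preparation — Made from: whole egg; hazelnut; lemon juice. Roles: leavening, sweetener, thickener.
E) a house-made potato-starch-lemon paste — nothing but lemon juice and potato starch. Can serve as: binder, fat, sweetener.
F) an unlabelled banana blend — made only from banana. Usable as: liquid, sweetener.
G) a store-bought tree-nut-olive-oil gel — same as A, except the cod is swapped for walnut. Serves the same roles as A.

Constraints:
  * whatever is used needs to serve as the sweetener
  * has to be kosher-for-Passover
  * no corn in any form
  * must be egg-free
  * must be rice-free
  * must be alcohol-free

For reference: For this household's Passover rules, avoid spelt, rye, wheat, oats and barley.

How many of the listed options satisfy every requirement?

A: works as a sweetener, no rice, no alcohol — valid
B: all constraints satisfied — OK
C: has wheat flour, so not kosher-for-Passover; has rice flour, so not rice-free — no
D: has whole egg, so not egg-free — reject
E: only lemon juice and potato starch; none excluded — keep
F: only banana; none excluded — valid
G: every rule checks out — OK

5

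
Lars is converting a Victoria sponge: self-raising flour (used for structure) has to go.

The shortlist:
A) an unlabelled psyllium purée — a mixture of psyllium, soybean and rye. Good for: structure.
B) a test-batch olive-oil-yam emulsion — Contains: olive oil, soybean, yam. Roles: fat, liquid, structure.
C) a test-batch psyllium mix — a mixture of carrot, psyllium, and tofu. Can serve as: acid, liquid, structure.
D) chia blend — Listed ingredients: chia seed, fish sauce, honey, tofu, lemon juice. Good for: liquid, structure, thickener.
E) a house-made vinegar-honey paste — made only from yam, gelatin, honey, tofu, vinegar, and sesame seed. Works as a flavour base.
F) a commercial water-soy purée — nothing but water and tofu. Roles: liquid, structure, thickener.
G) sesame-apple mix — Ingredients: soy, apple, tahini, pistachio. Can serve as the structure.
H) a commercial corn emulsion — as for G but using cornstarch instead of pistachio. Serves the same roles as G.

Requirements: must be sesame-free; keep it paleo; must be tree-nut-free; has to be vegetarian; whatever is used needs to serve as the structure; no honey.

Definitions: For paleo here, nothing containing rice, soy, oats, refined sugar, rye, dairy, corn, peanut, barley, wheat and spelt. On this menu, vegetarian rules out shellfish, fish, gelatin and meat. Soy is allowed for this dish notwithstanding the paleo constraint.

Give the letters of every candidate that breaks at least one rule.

A, D, E, G, H

A: has rye, so not paleo — reject
B: soy is permitted under the paleo carve-out; nothing else excluded — keep
C: soy is permitted under the paleo carve-out; nothing else excluded — keep
D: has fish sauce, so not vegetarian; has honey, so not honey-free — out
E: not usable as a structure; has gelatin, so not vegetarian (and 2 more) — no
F: soy is permitted under the paleo carve-out; nothing else excluded — keep
G: has pistachio, so not tree-nut-free; has tahini, so not sesame-free — out
H: has cornstarch, so not paleo; has tahini, so not sesame-free — reject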